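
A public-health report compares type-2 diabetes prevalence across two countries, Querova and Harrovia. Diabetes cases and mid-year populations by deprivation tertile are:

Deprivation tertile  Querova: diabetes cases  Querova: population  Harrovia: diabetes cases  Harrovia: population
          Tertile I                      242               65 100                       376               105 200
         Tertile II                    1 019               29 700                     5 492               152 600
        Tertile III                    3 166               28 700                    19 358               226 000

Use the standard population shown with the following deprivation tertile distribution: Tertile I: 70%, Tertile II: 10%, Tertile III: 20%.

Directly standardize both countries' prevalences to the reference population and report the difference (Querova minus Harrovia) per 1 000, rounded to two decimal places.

4.86

Deprivation-specific rates per 1 000 for Querova: 3.717, 34.310, 110.314.
For Harrovia: 3.574, 35.990, 85.655.
Standard weights: 0.70, 0.10, 0.20.
Querova: 0.7000×3.717 + 0.1000×34.310 + 0.2000×110.314 = 28.0958 per 1 000.
Harrovia: 0.7000×3.574 + 0.1000×35.990 + 0.2000×85.655 = 23.2318 per 1 000.
Difference = 28.0958 − 23.2318 = 4.8640.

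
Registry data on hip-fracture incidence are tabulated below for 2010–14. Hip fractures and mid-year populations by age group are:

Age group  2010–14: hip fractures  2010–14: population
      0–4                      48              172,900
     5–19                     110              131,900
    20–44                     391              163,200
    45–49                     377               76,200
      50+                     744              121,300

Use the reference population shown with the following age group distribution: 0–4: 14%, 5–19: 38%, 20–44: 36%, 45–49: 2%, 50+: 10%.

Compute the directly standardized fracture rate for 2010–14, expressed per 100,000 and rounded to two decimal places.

Age-specific rates per 100,000 for 2010–14: 27.76, 83.40, 239.58, 494.75, 613.36.
Standard weights: 0.14, 0.38, 0.36, 0.02, 0.10.
Standardized rate: 0.1400×27.76 + 0.3800×83.40 + 0.3600×239.58 + 0.0200×494.75 + 0.1000×613.36 = 193.0579 per 100,000.

193.06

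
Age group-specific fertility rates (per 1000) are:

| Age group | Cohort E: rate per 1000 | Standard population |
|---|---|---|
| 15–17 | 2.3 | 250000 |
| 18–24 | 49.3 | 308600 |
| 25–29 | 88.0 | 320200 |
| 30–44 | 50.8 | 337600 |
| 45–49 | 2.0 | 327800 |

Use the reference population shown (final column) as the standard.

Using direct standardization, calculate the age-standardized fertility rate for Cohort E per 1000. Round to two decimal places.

Standard total = 1544200; weights = 0.1619, 0.1998, 0.2074, 0.2186, 0.2123.
Standardized rate: 0.1619×2.3 + 0.1998×49.3 + 0.2074×88.0 + 0.2186×50.8 + 0.2123×2.0 = 40.0028 per 1000.

40.00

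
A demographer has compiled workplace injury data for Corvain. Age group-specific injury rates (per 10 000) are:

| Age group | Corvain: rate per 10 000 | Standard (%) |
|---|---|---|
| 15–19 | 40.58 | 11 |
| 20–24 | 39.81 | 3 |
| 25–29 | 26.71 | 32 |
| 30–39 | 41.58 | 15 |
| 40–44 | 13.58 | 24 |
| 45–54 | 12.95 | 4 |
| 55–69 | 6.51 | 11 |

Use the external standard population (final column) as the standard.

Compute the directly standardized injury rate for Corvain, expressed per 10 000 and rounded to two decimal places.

Standard weights: 0.11, 0.03, 0.32, 0.15, 0.24, 0.04, 0.11.
Standardized rate: 0.1100×40.58 + 0.0300×39.81 + 0.3200×26.71 + 0.1500×41.58 + 0.2400×13.58 + 0.0400×12.95 + 0.1100×6.51 = 24.9356 per 10 000.

24.94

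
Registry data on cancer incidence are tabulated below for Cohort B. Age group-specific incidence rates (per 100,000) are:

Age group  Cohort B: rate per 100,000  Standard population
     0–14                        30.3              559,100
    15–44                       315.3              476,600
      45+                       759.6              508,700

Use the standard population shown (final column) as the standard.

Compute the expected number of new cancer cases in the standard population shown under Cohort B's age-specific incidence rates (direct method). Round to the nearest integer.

5536

Expected new cancer cases = Σ (standard pop × age-specific rate ÷ 100,000)
= 559,100×30.3/100,000 + 476,600×315.3/100,000 + 508,700×759.6/100,000
= 169.41 + 1502.72 + 3864.09 = 5536.21.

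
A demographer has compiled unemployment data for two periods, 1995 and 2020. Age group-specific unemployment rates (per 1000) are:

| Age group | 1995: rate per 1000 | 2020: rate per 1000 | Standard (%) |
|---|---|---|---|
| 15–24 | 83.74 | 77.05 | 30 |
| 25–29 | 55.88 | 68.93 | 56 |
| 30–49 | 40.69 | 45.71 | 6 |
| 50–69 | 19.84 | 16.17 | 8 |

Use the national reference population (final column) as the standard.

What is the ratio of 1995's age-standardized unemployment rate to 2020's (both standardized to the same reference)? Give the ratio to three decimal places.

Standard weights: 0.30, 0.56, 0.06, 0.08.
1995: 0.3000×83.74 + 0.5600×55.88 + 0.0600×40.69 + 0.0800×19.84 = 60.4434 per 1000.
2020: 0.3000×77.05 + 0.5600×68.93 + 0.0600×45.71 + 0.0800×16.17 = 65.7520 per 1000.
Ratio = 60.4434 ÷ 65.7520 = 0.91926.

0.919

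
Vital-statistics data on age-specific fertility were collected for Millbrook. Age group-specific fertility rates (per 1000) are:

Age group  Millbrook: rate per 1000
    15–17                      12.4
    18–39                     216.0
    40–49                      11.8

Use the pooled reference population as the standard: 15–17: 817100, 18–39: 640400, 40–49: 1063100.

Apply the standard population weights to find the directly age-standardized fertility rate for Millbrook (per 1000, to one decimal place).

Standard total = 2520600; weights = 0.3242, 0.2541, 0.4218.
Standardized rate: 0.3242×12.4 + 0.2541×216.0 + 0.4218×11.8 = 63.8749 per 1000.

63.9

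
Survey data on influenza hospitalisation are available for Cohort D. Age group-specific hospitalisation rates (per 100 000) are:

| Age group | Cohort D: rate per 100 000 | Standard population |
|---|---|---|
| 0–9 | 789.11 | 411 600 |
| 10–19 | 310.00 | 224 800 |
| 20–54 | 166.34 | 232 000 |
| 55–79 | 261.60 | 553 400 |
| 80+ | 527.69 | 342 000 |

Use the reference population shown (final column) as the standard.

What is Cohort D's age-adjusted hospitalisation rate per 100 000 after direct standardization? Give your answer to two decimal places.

429.93

Standard total = 1 763 800; weights = 0.2334, 0.1275, 0.1315, 0.3138, 0.1939.
Standardized rate: 0.2334×789.11 + 0.1275×310.00 + 0.1315×166.34 + 0.3138×261.60 + 0.1939×527.69 = 429.9331 per 100 000.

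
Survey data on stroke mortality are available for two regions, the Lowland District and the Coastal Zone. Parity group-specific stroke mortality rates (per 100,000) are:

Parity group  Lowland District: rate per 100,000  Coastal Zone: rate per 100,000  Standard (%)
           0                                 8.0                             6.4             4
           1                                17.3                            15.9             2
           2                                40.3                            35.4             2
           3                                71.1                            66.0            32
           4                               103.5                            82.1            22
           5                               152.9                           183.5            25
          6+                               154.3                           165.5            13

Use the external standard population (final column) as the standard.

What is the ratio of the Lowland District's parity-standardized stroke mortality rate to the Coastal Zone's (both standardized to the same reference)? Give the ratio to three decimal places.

0.976

Standard weights: 0.04, 0.02, 0.02, 0.32, 0.22, 0.25, 0.13.
The Lowland District: 0.0400×8.0 + 0.0200×17.3 + 0.0200×40.3 + 0.3200×71.1 + 0.2200×103.5 + 0.2500×152.9 + 0.1300×154.3 = 105.2780 per 100,000.
The Coastal Zone: 0.0400×6.4 + 0.0200×15.9 + 0.0200×35.4 + 0.3200×66.0 + 0.2200×82.1 + 0.2500×183.5 + 0.1300×165.5 = 107.8540 per 100,000.
Ratio = 105.2780 ÷ 107.8540 = 0.97612.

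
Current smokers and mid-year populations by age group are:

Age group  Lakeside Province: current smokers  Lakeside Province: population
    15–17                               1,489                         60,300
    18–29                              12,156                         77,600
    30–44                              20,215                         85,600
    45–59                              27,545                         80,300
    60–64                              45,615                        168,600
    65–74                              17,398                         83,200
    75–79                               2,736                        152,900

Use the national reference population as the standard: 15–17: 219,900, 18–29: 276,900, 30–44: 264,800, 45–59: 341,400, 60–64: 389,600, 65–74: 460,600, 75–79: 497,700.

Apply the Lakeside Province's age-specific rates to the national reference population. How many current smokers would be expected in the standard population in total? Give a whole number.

Age-specific rates per 1,000 for the Lakeside Province: 24.693, 156.649, 236.157, 343.026, 270.552, 209.111, 17.894.
Expected current smokers = Σ (standard pop × age-specific rate ÷ 1,000)
= 219,900×24.693/1,000 + 276,900×156.649/1,000 + 264,800×236.157/1,000 + 341,400×343.026/1,000 + 389,600×270.552/1,000 + 460,600×209.111/1,000 + 497,700×17.894/1,000
= 5430.03 + 43376.24 + 62534.25 + 117109.13 + 105406.90 + 96316.33 + 8905.87 = 439078.76.

439079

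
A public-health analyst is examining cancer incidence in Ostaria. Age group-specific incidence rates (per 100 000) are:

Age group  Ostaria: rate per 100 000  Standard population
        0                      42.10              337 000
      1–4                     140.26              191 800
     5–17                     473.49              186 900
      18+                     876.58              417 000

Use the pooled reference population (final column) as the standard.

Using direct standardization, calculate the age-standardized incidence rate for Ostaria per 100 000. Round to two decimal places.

437.11

Standard total = 1 132 700; weights = 0.2975, 0.1693, 0.1650, 0.3681.
Standardized rate: 0.2975×42.10 + 0.1693×140.26 + 0.1650×473.49 + 0.3681×876.58 = 437.1137 per 100 000.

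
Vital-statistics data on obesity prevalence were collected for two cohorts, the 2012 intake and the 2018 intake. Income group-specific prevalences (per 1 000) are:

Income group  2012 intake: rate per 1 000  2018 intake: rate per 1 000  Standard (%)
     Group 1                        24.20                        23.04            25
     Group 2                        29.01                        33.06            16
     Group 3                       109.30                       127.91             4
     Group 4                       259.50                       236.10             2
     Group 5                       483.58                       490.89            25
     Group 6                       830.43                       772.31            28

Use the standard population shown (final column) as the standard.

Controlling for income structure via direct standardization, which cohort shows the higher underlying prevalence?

Standard weights: 0.25, 0.16, 0.04, 0.02, 0.25, 0.28.
The 2012 intake: 0.2500×24.20 + 0.1600×29.01 + 0.0400×109.30 + 0.0200×259.50 + 0.2500×483.58 + 0.2800×830.43 = 373.6690 per 1 000.
The 2018 intake: 0.2500×23.04 + 0.1600×33.06 + 0.0400×127.91 + 0.0200×236.10 + 0.2500×490.89 + 0.2800×772.31 = 359.8573 per 1 000.

2012 intake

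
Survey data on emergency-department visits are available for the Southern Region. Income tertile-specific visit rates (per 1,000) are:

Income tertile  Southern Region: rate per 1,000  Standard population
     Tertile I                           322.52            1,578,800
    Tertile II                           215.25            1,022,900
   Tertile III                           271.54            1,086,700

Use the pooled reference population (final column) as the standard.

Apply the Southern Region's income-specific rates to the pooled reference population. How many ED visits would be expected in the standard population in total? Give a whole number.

1024456

Expected ED visits = Σ (standard pop × income-specific rate ÷ 1,000)
= 1,578,800×322.52/1,000 + 1,022,900×215.25/1,000 + 1,086,700×271.54/1,000
= 509194.58 + 220179.23 + 295082.52 = 1024456.32.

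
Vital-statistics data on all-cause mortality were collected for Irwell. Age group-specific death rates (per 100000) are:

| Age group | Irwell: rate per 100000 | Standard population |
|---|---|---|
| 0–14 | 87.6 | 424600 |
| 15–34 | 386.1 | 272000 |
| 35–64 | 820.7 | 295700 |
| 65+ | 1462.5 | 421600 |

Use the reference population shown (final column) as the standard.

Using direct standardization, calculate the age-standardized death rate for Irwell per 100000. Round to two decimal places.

708.31

Standard total = 1413900; weights = 0.3003, 0.1924, 0.2091, 0.2982.
Standardized rate: 0.3003×87.6 + 0.1924×386.1 + 0.2091×820.7 + 0.2982×1462.5 = 708.3140 per 100000.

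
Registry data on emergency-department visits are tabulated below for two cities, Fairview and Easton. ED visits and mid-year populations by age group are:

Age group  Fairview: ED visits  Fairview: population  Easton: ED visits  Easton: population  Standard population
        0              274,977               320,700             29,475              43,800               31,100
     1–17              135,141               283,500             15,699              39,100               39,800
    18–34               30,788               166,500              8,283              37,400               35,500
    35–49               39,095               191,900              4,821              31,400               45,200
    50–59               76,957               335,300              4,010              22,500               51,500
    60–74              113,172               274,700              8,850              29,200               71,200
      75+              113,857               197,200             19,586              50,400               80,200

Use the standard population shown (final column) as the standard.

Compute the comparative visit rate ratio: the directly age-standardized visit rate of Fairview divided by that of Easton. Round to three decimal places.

1.310

Age-specific rates per 1,000 for Fairview: 857.428, 476.688, 184.913, 203.726, 229.517, 411.984, 577.368.
For Easton: 672.945, 401.509, 221.471, 153.535, 178.222, 303.082, 388.611.
Standard total = 354,500; weights = 0.0877, 0.1123, 0.1001, 0.1275, 0.1453, 0.2008, 0.2262.
Fairview: 0.0877×857.428 + 0.1123×476.688 + 0.1001×184.913 + 0.1275×203.726 + 0.1453×229.517 + 0.2008×411.984 + 0.2262×577.368 = 419.9416 per 1,000.
Easton: 0.0877×672.945 + 0.1123×401.509 + 0.1001×221.471 + 0.1275×153.535 + 0.1453×178.222 + 0.2008×303.082 + 0.2262×388.611 = 320.5505 per 1,000.
Ratio = 419.9416 ÷ 320.5505 = 1.31006.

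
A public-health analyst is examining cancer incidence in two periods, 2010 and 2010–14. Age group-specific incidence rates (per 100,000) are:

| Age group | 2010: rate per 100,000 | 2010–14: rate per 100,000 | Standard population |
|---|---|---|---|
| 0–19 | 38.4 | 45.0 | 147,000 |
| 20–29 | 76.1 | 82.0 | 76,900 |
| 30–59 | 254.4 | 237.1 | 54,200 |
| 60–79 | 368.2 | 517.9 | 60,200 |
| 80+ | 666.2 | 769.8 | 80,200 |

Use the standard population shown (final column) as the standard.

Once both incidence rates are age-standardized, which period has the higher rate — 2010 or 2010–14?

Standard total = 418,500; weights = 0.3513, 0.1838, 0.1295, 0.1438, 0.1916.
2010: 0.3513×38.4 + 0.1838×76.1 + 0.1295×254.4 + 0.1438×368.2 + 0.1916×666.2 = 241.0520 per 100,000.
2010–14: 0.3513×45.0 + 0.1838×82.0 + 0.1295×237.1 + 0.1438×517.9 + 0.1916×769.8 = 283.6013 per 100,000.

2010–14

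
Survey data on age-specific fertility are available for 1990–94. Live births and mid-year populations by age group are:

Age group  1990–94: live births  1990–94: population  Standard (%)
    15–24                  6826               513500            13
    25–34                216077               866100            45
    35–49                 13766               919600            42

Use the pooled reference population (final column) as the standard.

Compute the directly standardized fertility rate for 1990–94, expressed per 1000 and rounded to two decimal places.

120.28

Age-specific rates per 1000 for 1990–94: 13.293, 249.483, 14.970.
Standard weights: 0.13, 0.45, 0.42.
Standardized rate: 0.1300×13.293 + 0.4500×249.483 + 0.4200×14.970 = 120.2825 per 1000.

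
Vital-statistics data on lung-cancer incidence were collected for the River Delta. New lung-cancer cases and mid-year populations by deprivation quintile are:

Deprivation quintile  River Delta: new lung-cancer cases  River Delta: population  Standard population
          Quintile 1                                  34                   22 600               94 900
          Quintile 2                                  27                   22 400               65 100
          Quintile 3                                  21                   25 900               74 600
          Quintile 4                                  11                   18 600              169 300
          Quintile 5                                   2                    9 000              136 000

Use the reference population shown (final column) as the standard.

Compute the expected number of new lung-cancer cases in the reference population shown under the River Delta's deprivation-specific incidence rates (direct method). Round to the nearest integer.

412

Deprivation-specific rates per 100 000 for the River Delta: 150.44, 120.54, 81.08, 59.14, 22.22.
Expected new lung-cancer cases = Σ (standard pop × deprivation-specific rate ÷ 100 000)
= 94 900×150.44/100 000 + 65 100×120.54/100 000 + 74 600×81.08/100 000 + 169 300×59.14/100 000 + 136 000×22.22/100 000
= 142.77 + 78.47 + 60.49 + 100.12 + 30.22 = 412.07.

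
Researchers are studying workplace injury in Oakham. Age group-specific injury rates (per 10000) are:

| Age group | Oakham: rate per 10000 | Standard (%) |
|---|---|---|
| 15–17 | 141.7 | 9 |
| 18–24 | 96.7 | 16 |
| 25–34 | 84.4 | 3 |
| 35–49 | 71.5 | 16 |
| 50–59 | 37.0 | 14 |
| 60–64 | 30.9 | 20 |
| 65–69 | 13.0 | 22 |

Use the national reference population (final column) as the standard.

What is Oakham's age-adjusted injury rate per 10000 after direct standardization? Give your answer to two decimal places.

Standard weights: 0.09, 0.16, 0.03, 0.16, 0.14, 0.20, 0.22.
Standardized rate: 0.0900×141.7 + 0.1600×96.7 + 0.0300×84.4 + 0.1600×71.5 + 0.1400×37.0 + 0.2000×30.9 + 0.2200×13.0 = 56.4170 per 10000.

56.42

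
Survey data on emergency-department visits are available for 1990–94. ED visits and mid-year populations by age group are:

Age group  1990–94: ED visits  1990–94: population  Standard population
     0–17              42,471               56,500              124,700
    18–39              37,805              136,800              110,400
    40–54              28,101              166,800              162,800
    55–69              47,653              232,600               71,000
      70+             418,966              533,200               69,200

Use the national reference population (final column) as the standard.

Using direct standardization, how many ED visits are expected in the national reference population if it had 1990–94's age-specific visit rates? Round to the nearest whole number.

Age-specific rates per 1,000 for 1990–94: 751.699, 276.352, 168.471, 204.871, 785.758.
Expected ED visits = Σ (standard pop × age-specific rate ÷ 1,000)
= 124,700×751.699/1,000 + 110,400×276.352/1,000 + 162,800×168.471/1,000 + 71,000×204.871/1,000 + 69,200×785.758/1,000
= 93736.88 + 30509.30 + 27427.12 + 14545.84 + 54374.43 = 220593.57.

220594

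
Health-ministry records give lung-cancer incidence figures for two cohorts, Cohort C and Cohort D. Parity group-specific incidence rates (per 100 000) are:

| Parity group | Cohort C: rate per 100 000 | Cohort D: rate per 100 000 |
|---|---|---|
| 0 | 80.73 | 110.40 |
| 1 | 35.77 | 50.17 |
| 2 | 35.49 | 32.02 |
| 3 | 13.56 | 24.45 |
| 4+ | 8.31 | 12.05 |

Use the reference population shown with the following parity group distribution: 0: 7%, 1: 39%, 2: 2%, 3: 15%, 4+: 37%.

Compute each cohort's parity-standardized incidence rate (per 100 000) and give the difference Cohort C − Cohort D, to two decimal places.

Standard weights: 0.07, 0.39, 0.02, 0.15, 0.37.
Cohort C: 0.0700×80.73 + 0.3900×35.77 + 0.0200×35.49 + 0.1500×13.56 + 0.3700×8.31 = 25.4199 per 100 000.
Cohort D: 0.0700×110.40 + 0.3900×50.17 + 0.0200×32.02 + 0.1500×24.45 + 0.3700×12.05 = 36.0607 per 100 000.
Difference = 25.4199 − 36.0607 = -10.6408.

-10.64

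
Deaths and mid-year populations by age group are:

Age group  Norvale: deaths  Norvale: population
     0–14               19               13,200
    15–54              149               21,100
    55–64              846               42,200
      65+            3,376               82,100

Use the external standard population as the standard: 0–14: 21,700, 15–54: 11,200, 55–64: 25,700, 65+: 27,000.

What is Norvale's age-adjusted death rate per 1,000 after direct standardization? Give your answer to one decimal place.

Age-specific rates per 1,000 for Norvale: 1.439, 7.062, 20.047, 41.121.
Standard total = 85,600; weights = 0.2535, 0.1308, 0.3002, 0.3154.
Standardized rate: 0.2535×1.439 + 0.1308×7.062 + 0.3002×20.047 + 0.3154×41.121 = 20.2780 per 1,000.

20.3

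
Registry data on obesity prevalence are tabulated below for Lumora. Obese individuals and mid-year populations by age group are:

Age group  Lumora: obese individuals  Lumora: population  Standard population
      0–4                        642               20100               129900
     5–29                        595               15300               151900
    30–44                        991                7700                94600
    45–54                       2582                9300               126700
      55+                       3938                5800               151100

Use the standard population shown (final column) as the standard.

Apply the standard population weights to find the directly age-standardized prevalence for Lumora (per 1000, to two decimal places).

Age-specific rates per 1000 for Lumora: 31.940, 38.889, 128.701, 277.634, 678.966.
Standard total = 654200; weights = 0.1986, 0.2322, 0.1446, 0.1937, 0.2310.
Standardized rate: 0.1986×31.940 + 0.2322×38.889 + 0.1446×128.701 + 0.1937×277.634 + 0.2310×678.966 = 244.5726 per 1000.

244.57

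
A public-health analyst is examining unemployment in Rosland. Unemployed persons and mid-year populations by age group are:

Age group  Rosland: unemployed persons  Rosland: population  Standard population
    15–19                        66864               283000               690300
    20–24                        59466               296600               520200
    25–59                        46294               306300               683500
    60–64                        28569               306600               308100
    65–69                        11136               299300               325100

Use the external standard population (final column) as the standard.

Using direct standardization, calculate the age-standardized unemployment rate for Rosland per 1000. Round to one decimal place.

162.8

Age-specific rates per 1000 for Rosland: 236.269, 200.492, 151.139, 93.180, 37.207.
Standard total = 2527200; weights = 0.2731, 0.2058, 0.2705, 0.1219, 0.1286.
Standardized rate: 0.2731×236.269 + 0.2058×200.492 + 0.2705×151.139 + 0.1219×93.180 + 0.1286×37.207 = 162.8287 per 1000.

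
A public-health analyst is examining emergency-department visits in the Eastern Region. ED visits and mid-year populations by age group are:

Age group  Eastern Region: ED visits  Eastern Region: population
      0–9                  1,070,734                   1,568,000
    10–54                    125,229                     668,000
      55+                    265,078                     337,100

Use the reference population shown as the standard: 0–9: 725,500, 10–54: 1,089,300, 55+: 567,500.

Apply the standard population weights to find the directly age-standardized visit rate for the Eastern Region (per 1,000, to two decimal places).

Age-specific rates per 1,000 for the Eastern Region: 682.866, 187.469, 786.348.
Standard total = 2,382,300; weights = 0.3045, 0.4572, 0.2382.
Standardized rate: 0.3045×682.866 + 0.4572×187.469 + 0.2382×786.348 = 480.9980 per 1,000.

481.00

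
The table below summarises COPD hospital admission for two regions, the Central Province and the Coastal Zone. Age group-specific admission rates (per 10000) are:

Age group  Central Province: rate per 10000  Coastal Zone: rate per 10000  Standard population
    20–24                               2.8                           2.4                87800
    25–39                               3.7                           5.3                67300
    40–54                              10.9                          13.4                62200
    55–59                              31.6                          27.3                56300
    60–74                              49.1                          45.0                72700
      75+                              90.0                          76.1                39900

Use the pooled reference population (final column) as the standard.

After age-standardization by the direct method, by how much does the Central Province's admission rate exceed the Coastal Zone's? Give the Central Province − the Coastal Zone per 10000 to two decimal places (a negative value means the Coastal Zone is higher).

2.24

Standard total = 386200; weights = 0.2273, 0.1743, 0.1611, 0.1458, 0.1882, 0.1033.
The Central Province: 0.2273×2.8 + 0.1743×3.7 + 0.1611×10.9 + 0.1458×31.6 + 0.1882×49.1 + 0.1033×90.0 = 26.1846 per 10000.
The Coastal Zone: 0.2273×2.4 + 0.1743×5.3 + 0.1611×13.4 + 0.1458×27.3 + 0.1882×45.0 + 0.1033×76.1 = 23.9404 per 10000.
Difference = 26.1846 − 23.9404 = 2.2442.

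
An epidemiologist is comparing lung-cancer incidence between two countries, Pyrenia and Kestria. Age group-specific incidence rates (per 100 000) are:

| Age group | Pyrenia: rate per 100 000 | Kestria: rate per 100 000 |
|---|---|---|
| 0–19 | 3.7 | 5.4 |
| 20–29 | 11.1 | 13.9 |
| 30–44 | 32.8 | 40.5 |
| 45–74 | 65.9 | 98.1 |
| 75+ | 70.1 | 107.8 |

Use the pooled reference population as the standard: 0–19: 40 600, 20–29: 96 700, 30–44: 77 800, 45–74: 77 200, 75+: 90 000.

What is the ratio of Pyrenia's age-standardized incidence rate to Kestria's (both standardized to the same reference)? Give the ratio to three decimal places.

0.690

Standard total = 382 300; weights = 0.1062, 0.2529, 0.2035, 0.2019, 0.2354.
Pyrenia: 0.1062×3.7 + 0.2529×11.1 + 0.2035×32.8 + 0.2019×65.9 + 0.2354×70.1 = 39.6859 per 100 000.
Kestria: 0.1062×5.4 + 0.2529×13.9 + 0.2035×40.5 + 0.2019×98.1 + 0.2354×107.8 = 57.5192 per 100 000.
Ratio = 39.6859 ÷ 57.5192 = 0.68996.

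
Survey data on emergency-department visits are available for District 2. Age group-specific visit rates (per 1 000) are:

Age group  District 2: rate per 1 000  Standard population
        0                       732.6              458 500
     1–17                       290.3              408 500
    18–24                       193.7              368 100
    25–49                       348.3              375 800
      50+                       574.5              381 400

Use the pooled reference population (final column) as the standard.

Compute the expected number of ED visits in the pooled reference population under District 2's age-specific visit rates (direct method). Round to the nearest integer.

875791

Expected ED visits = Σ (standard pop × age-specific rate ÷ 1 000)
= 458 500×732.6/1 000 + 408 500×290.3/1 000 + 368 100×193.7/1 000 + 375 800×348.3/1 000 + 381 400×574.5/1 000
= 335897.10 + 118587.55 + 71300.97 + 130891.14 + 219114.30 = 875791.06.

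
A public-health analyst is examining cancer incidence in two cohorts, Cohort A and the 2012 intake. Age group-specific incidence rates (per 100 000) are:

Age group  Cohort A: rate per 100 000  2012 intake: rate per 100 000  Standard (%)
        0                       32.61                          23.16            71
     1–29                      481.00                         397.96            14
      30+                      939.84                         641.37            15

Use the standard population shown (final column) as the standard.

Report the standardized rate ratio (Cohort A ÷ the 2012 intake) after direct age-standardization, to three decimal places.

1.375

Standard weights: 0.71, 0.14, 0.15.
Cohort A: 0.7100×32.61 + 0.1400×481.00 + 0.1500×939.84 = 231.4691 per 100 000.
The 2012 intake: 0.7100×23.16 + 0.1400×397.96 + 0.1500×641.37 = 168.3635 per 100 000.
Ratio = 231.4691 ÷ 168.3635 = 1.37482.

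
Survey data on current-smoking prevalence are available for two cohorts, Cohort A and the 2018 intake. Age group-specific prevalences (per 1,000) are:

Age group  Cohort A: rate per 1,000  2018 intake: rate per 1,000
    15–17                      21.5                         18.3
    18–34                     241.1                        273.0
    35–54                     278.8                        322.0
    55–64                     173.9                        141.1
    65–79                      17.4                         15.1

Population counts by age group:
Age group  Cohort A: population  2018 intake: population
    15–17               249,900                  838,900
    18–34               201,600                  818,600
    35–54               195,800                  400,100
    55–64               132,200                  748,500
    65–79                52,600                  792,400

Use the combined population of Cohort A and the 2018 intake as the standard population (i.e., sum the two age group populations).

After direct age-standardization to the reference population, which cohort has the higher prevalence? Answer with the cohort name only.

2018 intake

Combined standard total = 4,430,600; weights = 0.2457, 0.2303, 0.1345, 0.1988, 0.1907.
Cohort A: 0.2457×21.5 + 0.2303×241.1 + 0.1345×278.8 + 0.1988×173.9 + 0.1907×17.4 = 136.1832 per 1,000.
The 2018 intake: 0.2457×18.3 + 0.2303×273.0 + 0.1345×322.0 + 0.1988×141.1 + 0.1907×15.1 = 141.5938 per 1,000.
The crude rates (159.20 vs 134.85) would put Cohort A higher, but that reflects its age composition; once standardized to a common age structure, the 2018 intake has the higher underlying rate.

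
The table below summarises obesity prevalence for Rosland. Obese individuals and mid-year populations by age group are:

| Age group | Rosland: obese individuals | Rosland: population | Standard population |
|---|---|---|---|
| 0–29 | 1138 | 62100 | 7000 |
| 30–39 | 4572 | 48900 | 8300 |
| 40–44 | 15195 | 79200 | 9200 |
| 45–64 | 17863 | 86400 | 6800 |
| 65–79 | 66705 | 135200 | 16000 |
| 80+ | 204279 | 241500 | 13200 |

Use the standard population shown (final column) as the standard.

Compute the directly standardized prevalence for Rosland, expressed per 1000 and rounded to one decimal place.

Age-specific rates per 1000 for Rosland: 18.325, 93.497, 191.856, 206.748, 493.380, 845.876.
Standard total = 60500; weights = 0.1157, 0.1372, 0.1521, 0.1124, 0.2645, 0.2182.
Standardized rate: 0.1157×18.325 + 0.1372×93.497 + 0.1521×191.856 + 0.1124×206.748 + 0.2645×493.380 + 0.2182×845.876 = 382.3951 per 1000.

382.4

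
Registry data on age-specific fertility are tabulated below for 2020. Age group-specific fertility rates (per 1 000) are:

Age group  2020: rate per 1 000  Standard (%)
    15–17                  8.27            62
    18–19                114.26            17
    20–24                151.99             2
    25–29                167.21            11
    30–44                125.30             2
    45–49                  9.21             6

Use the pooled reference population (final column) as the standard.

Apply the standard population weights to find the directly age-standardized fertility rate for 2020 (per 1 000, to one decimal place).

Standard weights: 0.62, 0.17, 0.02, 0.11, 0.02, 0.06.
Standardized rate: 0.6200×8.27 + 0.1700×114.26 + 0.0200×151.99 + 0.1100×167.21 + 0.0200×125.30 + 0.0600×9.21 = 49.0431 per 1 000.

49.0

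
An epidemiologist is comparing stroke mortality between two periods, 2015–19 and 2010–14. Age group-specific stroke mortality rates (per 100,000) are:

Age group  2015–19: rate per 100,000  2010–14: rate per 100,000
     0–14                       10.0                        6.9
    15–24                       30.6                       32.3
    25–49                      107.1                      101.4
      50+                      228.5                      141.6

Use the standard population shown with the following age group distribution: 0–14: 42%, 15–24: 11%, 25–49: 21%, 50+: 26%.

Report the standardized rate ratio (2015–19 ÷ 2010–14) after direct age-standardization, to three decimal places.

Standard weights: 0.42, 0.11, 0.21, 0.26.
2015–19: 0.4200×10.0 + 0.1100×30.6 + 0.2100×107.1 + 0.2600×228.5 = 89.4670 per 100,000.
2010–14: 0.4200×6.9 + 0.1100×32.3 + 0.2100×101.4 + 0.2600×141.6 = 64.5610 per 100,000.
Ratio = 89.4670 ÷ 64.5610 = 1.38577.

1.386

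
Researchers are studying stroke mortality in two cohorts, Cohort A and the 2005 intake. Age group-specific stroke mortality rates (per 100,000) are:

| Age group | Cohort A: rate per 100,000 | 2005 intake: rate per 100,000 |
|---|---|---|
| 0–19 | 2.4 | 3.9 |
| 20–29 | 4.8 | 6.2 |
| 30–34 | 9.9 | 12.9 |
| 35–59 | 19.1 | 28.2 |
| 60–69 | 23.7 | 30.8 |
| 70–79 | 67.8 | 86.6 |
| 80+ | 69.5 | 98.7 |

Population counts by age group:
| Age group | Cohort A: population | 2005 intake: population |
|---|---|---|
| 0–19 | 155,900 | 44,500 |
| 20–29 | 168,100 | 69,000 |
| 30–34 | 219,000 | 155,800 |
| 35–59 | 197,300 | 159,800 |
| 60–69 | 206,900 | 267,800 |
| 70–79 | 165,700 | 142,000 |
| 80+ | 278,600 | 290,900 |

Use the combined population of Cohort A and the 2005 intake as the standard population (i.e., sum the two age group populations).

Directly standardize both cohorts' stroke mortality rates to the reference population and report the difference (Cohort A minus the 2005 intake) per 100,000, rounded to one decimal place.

Combined standard total = 2,521,300; weights = 0.0795, 0.0940, 0.1487, 0.1416, 0.1883, 0.1220, 0.2259.
Cohort A: 0.0795×2.4 + 0.0940×4.8 + 0.1487×9.9 + 0.1416×19.1 + 0.1883×23.7 + 0.1220×67.8 + 0.2259×69.5 = 33.2538 per 100,000.
The 2005 intake: 0.0795×3.9 + 0.0940×6.2 + 0.1487×12.9 + 0.1416×28.2 + 0.1883×30.8 + 0.1220×86.6 + 0.2259×98.7 = 45.4662 per 100,000.
Difference = 33.2538 − 45.4662 = -12.2124.

-12.2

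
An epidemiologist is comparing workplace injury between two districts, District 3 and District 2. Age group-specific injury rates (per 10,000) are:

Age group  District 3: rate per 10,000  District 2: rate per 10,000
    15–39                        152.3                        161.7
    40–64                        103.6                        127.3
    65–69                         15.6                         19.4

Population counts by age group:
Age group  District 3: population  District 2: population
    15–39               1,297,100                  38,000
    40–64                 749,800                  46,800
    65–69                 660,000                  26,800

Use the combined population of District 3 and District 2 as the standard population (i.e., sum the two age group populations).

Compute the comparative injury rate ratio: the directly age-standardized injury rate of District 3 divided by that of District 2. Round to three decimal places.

0.897

Combined standard total = 2,818,500; weights = 0.4737, 0.2826, 0.2437.
District 3: 0.4737×152.3 + 0.2826×103.6 + 0.2437×15.6 = 105.2253 per 10,000.
District 2: 0.4737×161.7 + 0.2826×127.3 + 0.2437×19.4 = 117.3024 per 10,000.
Ratio = 105.2253 ÷ 117.3024 = 0.89704.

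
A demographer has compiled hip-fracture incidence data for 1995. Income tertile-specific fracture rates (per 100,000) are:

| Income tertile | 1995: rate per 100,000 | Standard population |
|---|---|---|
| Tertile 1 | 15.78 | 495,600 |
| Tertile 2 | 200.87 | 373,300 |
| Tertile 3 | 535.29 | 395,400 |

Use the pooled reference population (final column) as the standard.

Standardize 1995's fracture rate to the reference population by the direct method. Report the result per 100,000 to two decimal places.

232.90

Standard total = 1,264,300; weights = 0.3920, 0.2953, 0.3127.
Standardized rate: 0.3920×15.78 + 0.2953×200.87 + 0.3127×535.29 = 232.9028 per 100,000.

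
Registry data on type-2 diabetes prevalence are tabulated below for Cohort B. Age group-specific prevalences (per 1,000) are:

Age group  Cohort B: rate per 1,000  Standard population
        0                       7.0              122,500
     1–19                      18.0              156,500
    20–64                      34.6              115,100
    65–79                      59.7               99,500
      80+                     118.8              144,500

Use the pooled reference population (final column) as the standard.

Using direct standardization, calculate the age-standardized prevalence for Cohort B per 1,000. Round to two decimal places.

Standard total = 638,100; weights = 0.1920, 0.2453, 0.1804, 0.1559, 0.2265.
Standardized rate: 0.1920×7.0 + 0.2453×18.0 + 0.1804×34.6 + 0.1559×59.7 + 0.2265×118.8 = 48.2114 per 1,000.

48.21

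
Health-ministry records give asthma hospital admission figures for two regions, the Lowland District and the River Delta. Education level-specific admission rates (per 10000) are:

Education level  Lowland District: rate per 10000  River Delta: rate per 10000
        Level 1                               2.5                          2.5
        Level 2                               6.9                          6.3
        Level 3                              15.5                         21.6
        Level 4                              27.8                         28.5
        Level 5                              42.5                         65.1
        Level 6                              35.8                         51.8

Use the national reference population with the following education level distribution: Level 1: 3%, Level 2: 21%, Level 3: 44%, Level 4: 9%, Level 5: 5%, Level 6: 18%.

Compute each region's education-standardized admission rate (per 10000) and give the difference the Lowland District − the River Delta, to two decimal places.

-6.63

Standard weights: 0.03, 0.21, 0.44, 0.09, 0.05, 0.18.
The Lowland District: 0.0300×2.5 + 0.2100×6.9 + 0.4400×15.5 + 0.0900×27.8 + 0.0500×42.5 + 0.1800×35.8 = 19.4150 per 10000.
The River Delta: 0.0300×2.5 + 0.2100×6.3 + 0.4400×21.6 + 0.0900×28.5 + 0.0500×65.1 + 0.1800×51.8 = 26.0460 per 10000.
Difference = 19.4150 − 26.0460 = -6.6310.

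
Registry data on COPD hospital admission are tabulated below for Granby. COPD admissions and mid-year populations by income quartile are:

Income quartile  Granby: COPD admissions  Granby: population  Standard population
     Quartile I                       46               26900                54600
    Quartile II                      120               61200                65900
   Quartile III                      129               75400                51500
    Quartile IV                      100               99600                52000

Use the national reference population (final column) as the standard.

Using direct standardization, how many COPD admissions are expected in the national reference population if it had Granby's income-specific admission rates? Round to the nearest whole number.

Income-specific rates per 10000 for Granby: 17.10, 19.61, 17.11, 10.04.
Expected COPD admissions = Σ (standard pop × income-specific rate ÷ 10000)
= 54600×17.10/10000 + 65900×19.61/10000 + 51500×17.11/10000 + 52000×10.04/10000
= 93.37 + 129.22 + 88.11 + 52.21 = 362.90.

363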